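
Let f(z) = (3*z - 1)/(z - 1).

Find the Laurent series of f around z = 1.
2/(z - 1) + 3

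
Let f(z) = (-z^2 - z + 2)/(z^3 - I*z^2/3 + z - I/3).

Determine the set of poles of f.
The singularities of f are the zeros of the denominator. Factoring,
  z^3 - I*z^2/3 + z - I/3 = (z - I/3)*(z - I)*(z + I)
so the candidates are z = I/3, z = I, z = -I.

Check the numerator P(z) = -z^2 - z + 2 at each one:
  P(I/3) = 19/9 - I/3 ≠ 0, so z = I/3 is a (simple) pole.
  P(I) = 3 - I ≠ 0, so z = I is a (simple) pole.
  P(-I) = 3 + I ≠ 0, so z = -I is a (simple) pole.

Poles of f: {-I, I/3, I}

Final answer: {-I, I/3, I}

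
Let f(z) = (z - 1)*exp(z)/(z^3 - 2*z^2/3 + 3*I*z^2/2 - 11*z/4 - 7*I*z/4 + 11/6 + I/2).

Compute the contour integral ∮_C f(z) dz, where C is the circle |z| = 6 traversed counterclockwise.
By the residue theorem, ∮_C f(z) dz = 2πi · (sum of the residues of f at the poles inside |z| = 6).

The denominator factors as (z - 2/3)*(z + 3/2 + I)*(z - 3/2 + I/2), so the singularities of f are simple poles at z = 2/3, z = -3/2 - I, z = 3/2 - I/2.
  |2/3|² = 4/9 < 36 = 6², so this pole is inside the contour.
  |-3/2 - I|² = 13/4 < 36 = 6², so this pole is inside the contour.
  |3/2 - I/2|² = 5/2 < 36 = 6², so this pole is inside the contour.

With P(z) = (z - 1)*exp(z) and Q(z) = z^3 - 2*z^2/3 + 3*I*z^2/2 - 11*z/4 - 7*I*z/4 + 11/6 + I/2, each pole is simple, so Res(f, z₀) = P(z₀)/Q'(z₀) with Q'(z) = 3*z^2 - 4*z/3 + 3*I*z - 11/4 - 7*I/4.
  Res(f, 2/3) = P(2/3)/Q'(2/3) = (-exp(2/3)/3)/(-83/36 + I/4) = (498/3485 + 54*I/3485)*exp(2/3)
  Res(f, -3/2 - I) = P(-3/2 - I)/Q'(-3/2 - I) = ((-5/2 - I)*exp(-3/2 - I))/(6 + 49*I/12) = (-2748/7585 + 606*I/7585)*exp(-3/2 - I)
  Res(f, 3/2 - I/2) = P(3/2 - I/2)/Q'(3/2 - I/2) = ((1/2 - I/2)*exp(3/2 - I/2))/(11/4 - 13*I/12) = (138/629 - 60*I/629)*exp(3/2 - I/2)

Sum of residues inside C: (138/629 - 60*I/629)*exp(3/2 - I/2) + (498/3485 + 54*I/3485)*exp(2/3) + (-2748/7585 + 606*I/7585)*exp(-3/2 - I)
∮_C f(z) dz = 2πi · ((138/629 - 60*I/629)*exp(3/2 - I/2) + (498/3485 + 54*I/3485)*exp(2/3) + (-2748/7585 + 606*I/7585)*exp(-3/2 - I)) = pi*(-1212/7585 - 5496*I/7585)*exp(-3/2 - I) + pi*(-108/3485 + 996*I/3485)*exp(2/3) + pi*(120/629 + 276*I/629)*exp(3/2 - I/2)

Final answer: pi*(-1212/7585 - 5496*I/7585)*exp(-3/2 - I) + pi*(-108/3485 + 996*I/3485)*exp(2/3) + pi*(120/629 + 276*I/629)*exp(3/2 - I/2)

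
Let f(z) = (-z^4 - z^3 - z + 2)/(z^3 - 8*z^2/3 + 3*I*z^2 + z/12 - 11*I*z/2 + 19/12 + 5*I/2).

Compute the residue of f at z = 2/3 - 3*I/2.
Write f(z) = P(z)/Q(z) with P(z) = -z^4 - z^3 - z + 2 and Q(z) = z^3 - 8*z^2/3 + 3*I*z^2 + z/12 - 11*I*z/2 + 19/12 + 5*I/2.
The denominator factors as Q(z) = (z - 1 + 3*I/2)*(z - 2/3 + 3*I/2)*(z - 1), so z = 2/3 - 3*I/2 is a simple zero of Q and P is analytic there; z = 2/3 - 3*I/2 is therefore a simple pole and
  Res(f, z₀) = P(z₀)/Q'(z₀).

Q'(z) = 3*z^2 - 16*z/3 + 6*I*z + 1/12 - 11*I/2, so Q'(2/3 - 3*I/2) = 1/9 + I/2.
P(2/3 - 3*I/2) = 8135/1296 - 511*I/72.

Res(f, 2/3 - 3*I/2) = (8135/1296 - 511*I/72)/(1/9 + I/2) = -8314/765 - 10179*I/680

Final answer: -8314/765 - 10179*I/680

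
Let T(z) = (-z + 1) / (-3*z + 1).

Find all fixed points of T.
{1/3 - sqrt(2)*I/3, 1/3 + sqrt(2)*I/3}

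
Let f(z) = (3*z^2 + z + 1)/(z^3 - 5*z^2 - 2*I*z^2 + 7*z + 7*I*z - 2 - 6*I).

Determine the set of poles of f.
The singularities of f are the zeros of the denominator. Factoring,
  z^3 - 5*z^2 - 2*I*z^2 + 7*z + 7*I*z - 2 - 6*I = (z - 2 - I)*(z - 2)*(z - 1 - I)
so the candidates are z = 2 + I, z = 2, z = 1 + I.

Check the numerator P(z) = 3*z^2 + z + 1 at each one:
  P(2 + I) = 12 + 13*I ≠ 0, so z = 2 + I is a (simple) pole.
  P(2) = 15 ≠ 0, so z = 2 is a (simple) pole.
  P(1 + I) = 2 + 7*I ≠ 0, so z = 1 + I is a (simple) pole.

Poles of f: {1 + I, 2, 2 + I}

Final answer: {1 + I, 2, 2 + I}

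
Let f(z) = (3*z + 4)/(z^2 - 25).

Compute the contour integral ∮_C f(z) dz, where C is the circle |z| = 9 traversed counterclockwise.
6*I*pi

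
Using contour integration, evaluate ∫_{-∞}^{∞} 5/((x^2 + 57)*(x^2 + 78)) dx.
5*pi*(-19*sqrt(78) + 26*sqrt(57))/31122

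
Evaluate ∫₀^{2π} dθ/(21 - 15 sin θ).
Call the integral J. The integrand is 2π-periodic and we integrate over a full period, so shifting θ does not change the value (θ → θ + π/2 turns sin θ into cos θ; θ → θ + π flips the sign of the trig term). Hence
  J = ∫₀^{2π} dθ/(21 + 15 cos θ).
Put z = e^{iθ}: then cos θ = (z + 1/z)/2, dθ = dz/(iz), and z runs once counterclockwise around |z| = 1:
  J = ∮_{|z|=1} 1/(21 + 15*(z + 1/z)/2) · dz/(iz) = (2/i) ∮_{|z|=1} dz/(15*z^2 + 42*z + 15).
The roots of 15*z^2 + 42*z + 15 are z = (-21 ± sqrt(21^2 - 15^2))/15, with sqrt(216) = 6*sqrt(6); their product is 1, so only z₊ = -7/5 + 2*sqrt(6)/5 lies inside the unit circle (z₋ = -7/5 - 2*sqrt(6)/5 lies outside).
z₊ is a simple zero of q(z) = 15*z^2 + 42*z + 15, so Res(1/q, z₊) = 1/q'(z₊) with q'(z) = 30*z + 42; and q'(z₊) = 15*(z₊ - z₋) = 12*sqrt(6).
Therefore J = (2/i) · 2πi · 1/(12*sqrt(6)) = 2*pi/(6*sqrt(6)) = sqrt(6)*pi/18

Final answer: sqrt(6)*pi/18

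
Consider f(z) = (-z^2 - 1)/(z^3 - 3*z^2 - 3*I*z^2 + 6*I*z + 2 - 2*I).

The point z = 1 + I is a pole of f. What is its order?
Factor the denominator:
  z^3 - 3*z^2 - 3*I*z^2 + 6*I*z + 2 - 2*I = (z - 1 - I)^3

The numerator P(z) = -z^2 - 1 has P(1 + I) = -1 - 2*I ≠ 0, so no factor of (z - 1 - I) cancels.
Near z = 1 + I we can therefore write f(z) = g(z)/(z - 1 - I)^3 with g analytic at 1 + I and g(1 + I) ≠ 0 (g is just the numerator).

Hence z = 1 + I is a pole of order 3.

Final answer: 3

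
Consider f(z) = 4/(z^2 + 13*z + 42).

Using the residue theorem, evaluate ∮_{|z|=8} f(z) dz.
By the residue theorem, ∮_C f(z) dz = 2πi · (sum of the residues of f at the poles inside |z| = 8).

The denominator factors as (z + 7)*(z + 6), so the singularities of f are simple poles at z = -7, z = -6.
  |-7|² = 49 < 64 = 8², so this pole is inside the contour.
  |-6|² = 36 < 64 = 8², so this pole is inside the contour.

With P(z) = 4 and Q(z) = z^2 + 13*z + 42, each pole is simple, so Res(f, z₀) = P(z₀)/Q'(z₀) with Q'(z) = 2*z + 13.
  Res(f, -7) = P(-7)/Q'(-7) = (4)/(-1) = -4
  Res(f, -6) = P(-6)/Q'(-6) = (4)/(1) = 4

Sum of residues inside C: 0
∮_C f(z) dz = 2πi · (0) = 0

Final answer: 0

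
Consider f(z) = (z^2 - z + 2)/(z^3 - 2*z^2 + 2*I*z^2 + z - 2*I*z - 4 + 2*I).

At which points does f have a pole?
The singularities of f are the zeros of the denominator. Factoring,
  z^3 - 2*z^2 + 2*I*z^2 + z - 2*I*z - 4 + 2*I = (z + 2*I)*(z - I)*(z - 2 + I)
so the candidates are z = -2*I, z = I, z = 2 - I.

Check the numerator P(z) = z^2 - z + 2 at each one:
  P(-2*I) = -2 + 2*I ≠ 0, so z = -2*I is a (simple) pole.
  P(I) = 1 - I ≠ 0, so z = I is a (simple) pole.
  P(2 - I) = 3 - 3*I ≠ 0, so z = 2 - I is a (simple) pole.

Poles of f: {-2*I, I, 2 - I}

Final answer: {-2*I, I, 2 - I}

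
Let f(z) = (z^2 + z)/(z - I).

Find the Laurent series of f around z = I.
(-1 + I)/(z - I) + 1 + 2*I + (z - I)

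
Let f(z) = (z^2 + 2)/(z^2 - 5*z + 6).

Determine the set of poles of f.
The singularities of f are the zeros of the denominator. Factoring,
  z^2 - 5*z + 6 = (z - 2)*(z - 3)
so the candidates are z = 2, z = 3.

Check the numerator P(z) = z^2 + 2 at each one:
  P(2) = 6 ≠ 0, so z = 2 is a (simple) pole.
  P(3) = 11 ≠ 0, so z = 3 is a (simple) pole.

Poles of f: {2, 3}

Final answer: {2, 3}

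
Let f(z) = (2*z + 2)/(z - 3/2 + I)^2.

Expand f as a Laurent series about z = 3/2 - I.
Put w = z - (3/2 - I), i.e. z = w + 3/2 - I. The denominator is w^2, so it suffices to rewrite the numerator in powers of w.

P(z) = 2*z + 2
P(w + 3/2 - I) = 5 - 2*I + 2*w

Dividing each term by w^2:
  f = (5 - 2*I)/w^2 + 2/w

Substituting back w = z - 3/2 + I:
  f(z) = (5 - 2*I)/(z - 3/2 + I)^2 + 2/(z - 3/2 + I)

The series is finite because the numerator is a polynomial; the negative powers form the principal part, and the coefficient of 1/(z - 3/2 + I) gives Res(f, 3/2 - I) = 2.

Final answer: (5 - 2*I)/(z - 3/2 + I)^2 + 2/(z - 3/2 + I)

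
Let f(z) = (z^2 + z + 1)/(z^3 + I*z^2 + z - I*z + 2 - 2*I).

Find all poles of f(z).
The singularities of f are the zeros of the denominator. Factoring,
  z^3 + I*z^2 + z - I*z + 2 - 2*I = (z + 1)*(z - 1 - I)*(z + 2*I)
so the candidates are z = -1, z = 1 + I, z = -2*I.

Check the numerator P(z) = z^2 + z + 1 at each one:
  P(-1) = 1 ≠ 0, so z = -1 is a (simple) pole.
  P(1 + I) = 2 + 3*I ≠ 0, so z = 1 + I is a (simple) pole.
  P(-2*I) = -3 - 2*I ≠ 0, so z = -2*I is a (simple) pole.

Poles of f: {-1, -2*I, 1 + I}

Final answer: {-1, -2*I, 1 + I}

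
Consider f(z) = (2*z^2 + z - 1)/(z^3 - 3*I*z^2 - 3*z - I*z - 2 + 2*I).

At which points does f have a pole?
The singularities of f are the zeros of the denominator. Factoring,
  z^3 - 3*I*z^2 - 3*z - I*z - 2 + 2*I = (z - 1 - I)*(z - 2*I)*(z + 1)
so the candidates are z = 1 + I, z = 2*I, z = -1.

Check the numerator P(z) = 2*z^2 + z - 1 at each one:
  P(1 + I) = 5*I ≠ 0, so z = 1 + I is a (simple) pole.
  P(2*I) = -9 + 2*I ≠ 0, so z = 2*I is a (simple) pole.
  P(-1) = 0, so the factor (z + 1) cancels and z = -1 is only a removable singularity, not a pole.

Poles of f: {2*I, 1 + I}

Final answer: {2*I, 1 + I}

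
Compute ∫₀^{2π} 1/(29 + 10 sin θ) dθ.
Call the integral J. The integrand is 2π-periodic and we integrate over a full period, so shifting θ does not change the value (θ → θ + π/2 turns sin θ into cos θ). Hence
  J = ∫₀^{2π} dθ/(29 + 10 cos θ).
Put z = e^{iθ}: then cos θ = (z + 1/z)/2, dθ = dz/(iz), and z runs once counterclockwise around |z| = 1:
  J = ∮_{|z|=1} 1/(29 + 10*(z + 1/z)/2) · dz/(iz) = (2/i) ∮_{|z|=1} dz/(10*z^2 + 58*z + 10).
The roots of 10*z^2 + 58*z + 10 are z = (-29 ± sqrt(29^2 - 10^2))/10, with sqrt(741) = sqrt(741); their product is 1, so only z₊ = -29/10 + sqrt(741)/10 lies inside the unit circle (z₋ = -29/10 - sqrt(741)/10 lies outside).
z₊ is a simple zero of q(z) = 10*z^2 + 58*z + 10, so Res(1/q, z₊) = 1/q'(z₊) with q'(z) = 20*z + 58; and q'(z₊) = 10*(z₊ - z₋) = 2*sqrt(741).
Therefore J = (2/i) · 2πi · 1/(2*sqrt(741)) = 2*pi/(sqrt(741)) = 2*sqrt(741)*pi/741

Final answer: 2*sqrt(741)*pi/741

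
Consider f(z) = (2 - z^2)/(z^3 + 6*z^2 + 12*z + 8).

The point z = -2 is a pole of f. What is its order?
3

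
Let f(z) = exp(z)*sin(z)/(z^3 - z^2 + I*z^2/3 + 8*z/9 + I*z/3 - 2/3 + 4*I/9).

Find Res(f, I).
Write f(z) = P(z)/Q(z) with P(z) = exp(z)*sin(z) and Q(z) = z^3 - z^2 + I*z^2/3 + 8*z/9 + I*z/3 - 2/3 + 4*I/9.
The denominator factors as Q(z) = (z - 1 + 2*I/3)*(z + 2*I/3)*(z - I), so z = I is a simple zero of Q and P is analytic there; z = I is therefore a simple pole and
  Res(f, z₀) = P(z₀)/Q'(z₀).

Q'(z) = 3*z^2 - 2*z + 2*I*z/3 + 8/9 + I/3, so Q'(I) = -25/9 - 5*I/3.
P(I) = I*exp(I)*sinh(1).

Res(f, I) = (I*exp(I)*sinh(1))/(-25/9 - 5*I/3) = (-27/170 - 9*I/34)*exp(I)*sinh(1)

Final answer: (-27/170 - 9*I/34)*exp(I)*sinh(1)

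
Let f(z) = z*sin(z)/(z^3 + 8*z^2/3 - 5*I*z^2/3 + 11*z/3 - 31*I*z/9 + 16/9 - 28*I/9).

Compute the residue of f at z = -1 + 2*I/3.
Write f(z) = P(z)/Q(z) with P(z) = z*sin(z) and Q(z) = z^3 + 8*z^2/3 - 5*I*z^2/3 + 11*z/3 - 31*I*z/9 + 16/9 - 28*I/9.
The denominator factors as Q(z) = (z + 1 - 2*I/3)*(z + 1 + I)*(z + 2/3 - 2*I), so z = -1 + 2*I/3 is a simple zero of Q and P is analytic there; z = -1 + 2*I/3 is therefore a simple pole and
  Res(f, z₀) = P(z₀)/Q'(z₀).

Q'(z) = 3*z^2 + 16*z/3 - 10*I*z/3 + 11/3 - 31*I/9, so Q'(-1 + 2*I/3) = 20/9 - 5*I/9.
P(-1 + 2*I/3) = (1 - 2*I/3)*sin(1 - 2*I/3).

Res(f, -1 + 2*I/3) = ((1 - 2*I/3)*sin(1 - 2*I/3))/(20/9 - 5*I/9) = (42/85 - 3*I/17)*sin(1 - 2*I/3)

Final answer: (42/85 - 3*I/17)*sin(1 - 2*I/3)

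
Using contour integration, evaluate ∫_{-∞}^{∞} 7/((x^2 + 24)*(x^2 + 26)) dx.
Let f(z) = 7/((z^2 + 24)*(z^2 + 26)). The denominator has no real zeros and deg Q - deg P = 4 ≥ 2, so the integral of f over the upper semicircle |z| = R tends to 0 as R → ∞. Closing the contour in the upper half-plane,
  ∫_{-∞}^{∞} f(x) dx = 2πi · Σ Res(f, z_k)  over the poles with Im z_k > 0.

Zeros of the denominator: z^2 + 26 = 0 gives z = ±sqrt(26)*I; z^2 + 24 = 0 gives z = ±2*sqrt(6)*I.
Upper half-plane: z = sqrt(26)*I, z = 2*sqrt(6)*I (simple).

Each pole is a simple zero of Q(z) = z^4 + 50*z^2 + 624, so Res(f, z₀) = P(z₀)/Q'(z₀) with P(z) = 7, Q'(z) = 4*z^3 + 100*z:
  Res(f, sqrt(26)*I) = (7)/(-4*sqrt(26)*I) = 7*sqrt(26)*I/104
  Res(f, 2*sqrt(6)*I) = (7)/(8*sqrt(6)*I) = -7*sqrt(6)*I/48

Sum of residues: 7*I*(-13*sqrt(6) + 6*sqrt(26))/624
∫_{-∞}^{∞} f(x) dx = 2πi · (7*I*(-13*sqrt(6) + 6*sqrt(26))/624) = 7*pi*(-6*sqrt(26) + 13*sqrt(6))/312

Final answer: 7*pi*(-6*sqrt(26) + 13*sqrt(6))/312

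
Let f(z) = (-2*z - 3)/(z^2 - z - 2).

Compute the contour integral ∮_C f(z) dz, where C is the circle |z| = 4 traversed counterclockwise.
By the residue theorem, ∮_C f(z) dz = 2πi · (sum of the residues of f at the poles inside |z| = 4).

The denominator factors as (z + 1)*(z - 2), so the singularities of f are simple poles at z = -1, z = 2.
  |-1|² = 1 < 16 = 4², so this pole is inside the contour.
  |2|² = 4 < 16 = 4², so this pole is inside the contour.

With P(z) = -2*z - 3 and Q(z) = z^2 - z - 2, each pole is simple, so Res(f, z₀) = P(z₀)/Q'(z₀) with Q'(z) = 2*z - 1.
  Res(f, -1) = P(-1)/Q'(-1) = (-1)/(-3) = 1/3
  Res(f, 2) = P(2)/Q'(2) = (-7)/(3) = -7/3

Sum of residues inside C: -2
∮_C f(z) dz = 2πi · (-2) = -4*I*pi

Final answer: -4*I*pi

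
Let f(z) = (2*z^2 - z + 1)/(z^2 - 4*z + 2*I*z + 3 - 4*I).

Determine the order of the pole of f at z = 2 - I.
Factor the denominator:
  z^2 - 4*z + 2*I*z + 3 - 4*I = (z - 2 + I)^2

The numerator P(z) = 2*z^2 - z + 1 has P(2 - I) = 5 - 7*I ≠ 0, so no factor of (z - 2 + I) cancels.
Near z = 2 - I we can therefore write f(z) = g(z)/(z - 2 + I)^2 with g analytic at 2 - I and g(2 - I) ≠ 0 (g is just the numerator).

Hence z = 2 - I is a pole of order 2.

Final answer: 2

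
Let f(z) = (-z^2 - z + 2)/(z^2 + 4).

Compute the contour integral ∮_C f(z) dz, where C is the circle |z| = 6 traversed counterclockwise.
By the residue theorem, ∮_C f(z) dz = 2πi · (sum of the residues of f at the poles inside |z| = 6).

The denominator factors as (z - 2*I)*(z + 2*I), so the singularities of f are simple poles at z = 2*I, z = -2*I.
  |2*I|² = 4 < 36 = 6², so this pole is inside the contour.
  |-2*I|² = 4 < 36 = 6², so this pole is inside the contour.

With P(z) = -z^2 - z + 2 and Q(z) = z^2 + 4, each pole is simple, so Res(f, z₀) = P(z₀)/Q'(z₀) with Q'(z) = 2*z.
  Res(f, 2*I) = P(2*I)/Q'(2*I) = (6 - 2*I)/(4*I) = -1/2 - 3*I/2
  Res(f, -2*I) = P(-2*I)/Q'(-2*I) = (6 + 2*I)/(-4*I) = -1/2 + 3*I/2

Sum of residues inside C: -1
∮_C f(z) dz = 2πi · (-1) = -2*I*pi

Final answer: -2*I*pi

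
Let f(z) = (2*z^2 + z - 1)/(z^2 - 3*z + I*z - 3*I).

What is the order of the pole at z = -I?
Factor the denominator:
  z^2 - 3*z + I*z - 3*I = (z + I)*(z - 3)

The numerator P(z) = 2*z^2 + z - 1 has P(-I) = -3 - I ≠ 0, so no factor of (z + I) cancels.
Near z = -I we can therefore write f(z) = g(z)/(z + I) with g analytic at -I and g(-I) ≠ 0 (g is the numerator divided by the remaining denominator factors).

Hence z = -I is a pole of order 1.

Final answer: 1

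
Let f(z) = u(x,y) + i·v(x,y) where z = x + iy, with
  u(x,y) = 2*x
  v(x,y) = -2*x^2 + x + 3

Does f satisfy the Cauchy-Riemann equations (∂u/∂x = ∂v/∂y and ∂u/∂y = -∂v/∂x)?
∂u/∂x = 2
∂v/∂y = 0
∂u/∂y = 0
∂v/∂x = 1 - 4*x
∂u/∂x ≠ ∂v/∂y and ∂u/∂y ≠ -∂v/∂x; the Cauchy-Riemann equations are not satisfied, so f is not analytic.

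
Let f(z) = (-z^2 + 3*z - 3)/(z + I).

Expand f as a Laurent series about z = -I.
(-2 - 3*I)/(z + I) + 3 + 2*I - (z + I)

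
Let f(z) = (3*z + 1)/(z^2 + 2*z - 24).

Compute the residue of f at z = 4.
13/10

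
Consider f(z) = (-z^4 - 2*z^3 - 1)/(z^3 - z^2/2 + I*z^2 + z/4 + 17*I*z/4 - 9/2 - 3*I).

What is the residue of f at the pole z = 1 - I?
Write f(z) = P(z)/Q(z) with P(z) = -z^4 - 2*z^3 - 1 and Q(z) = z^3 - z^2/2 + I*z^2 + z/4 + 17*I*z/4 - 9/2 - 3*I.
The denominator factors as Q(z) = (z - 1 + 3*I/2)*(z + 3/2 - 3*I/2)*(z - 1 + I), so z = 1 - I is a simple zero of Q and P is analytic there; z = 1 - I is therefore a simple pole and
  Res(f, z₀) = P(z₀)/Q'(z₀).

Q'(z) = 3*z^2 - z + 2*I*z + 1/4 + 17*I/4, so Q'(1 - I) = 5/4 + 5*I/4.
P(1 - I) = 7 + 4*I.

Res(f, 1 - I) = (7 + 4*I)/(5/4 + 5*I/4) = 22/5 - 6*I/5

Final answer: 22/5 - 6*I/5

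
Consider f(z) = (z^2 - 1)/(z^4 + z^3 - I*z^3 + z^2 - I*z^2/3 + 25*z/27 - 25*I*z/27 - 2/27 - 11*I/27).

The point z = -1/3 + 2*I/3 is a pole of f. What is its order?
Factor the denominator:
  z^4 + z^3 - I*z^3 + z^2 - I*z^2/3 + 25*z/27 - 25*I*z/27 - 2/27 - 11*I/27 = (z + 1/3 - 2*I/3)^3*(z + I)

The numerator P(z) = z^2 - 1 has P(-1/3 + 2*I/3) = -4/3 - 4*I/9 ≠ 0, so no factor of (z + 1/3 - 2*I/3) cancels.
Near z = -1/3 + 2*I/3 we can therefore write f(z) = g(z)/(z + 1/3 - 2*I/3)^3 with g analytic at -1/3 + 2*I/3 and g(-1/3 + 2*I/3) ≠ 0 (g is the numerator divided by the remaining denominator factors).

Hence z = -1/3 + 2*I/3 is a pole of order 3.

Final answer: 3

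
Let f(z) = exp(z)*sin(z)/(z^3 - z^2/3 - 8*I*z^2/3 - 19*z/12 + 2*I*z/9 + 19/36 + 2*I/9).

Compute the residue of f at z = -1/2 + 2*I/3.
Write f(z) = P(z)/Q(z) with P(z) = exp(z)*sin(z) and Q(z) = z^3 - z^2/3 - 8*I*z^2/3 - 19*z/12 + 2*I*z/9 + 19/36 + 2*I/9.
The denominator factors as Q(z) = (z + 1/2 - 2*I/3)*(z - 1/3)*(z - 1/2 - 2*I), so z = -1/2 + 2*I/3 is a simple zero of Q and P is analytic there; z = -1/2 + 2*I/3 is therefore a simple pole and
  Res(f, z₀) = P(z₀)/Q'(z₀).

Q'(z) = 3*z^2 - 2*z/3 - 16*I*z/3 - 19/12 + 2*I/9, so Q'(-1/2 + 2*I/3) = 31/18 + 4*I/9.
P(-1/2 + 2*I/3) = -exp(-1/2 + 2*I/3)*sin(1/2 - 2*I/3).

Res(f, -1/2 + 2*I/3) = (-exp(-1/2 + 2*I/3)*sin(1/2 - 2*I/3))/(31/18 + 4*I/9) = (-558/1025 + 144*I/1025)*exp(-1/2 + 2*I/3)*sin(1/2 - 2*I/3)

Final answer: (-558/1025 + 144*I/1025)*exp(-1/2 + 2*I/3)*sin(1/2 - 2*I/3)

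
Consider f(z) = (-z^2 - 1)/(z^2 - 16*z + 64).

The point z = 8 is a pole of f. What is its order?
Factor the denominator:
  z^2 - 16*z + 64 = (z - 8)^2

The numerator P(z) = -z^2 - 1 has P(8) = -65 ≠ 0, so no factor of (z - 8) cancels.
Near z = 8 we can therefore write f(z) = g(z)/(z - 8)^2 with g analytic at 8 and g(8) ≠ 0 (g is just the numerator).

Hence z = 8 is a pole of order 2.

Final answer: 2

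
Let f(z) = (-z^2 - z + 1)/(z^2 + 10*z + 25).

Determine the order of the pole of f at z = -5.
Factor the denominator:
  z^2 + 10*z + 25 = (z + 5)^2

The numerator P(z) = -z^2 - z + 1 has P(-5) = -19 ≠ 0, so no factor of (z + 5) cancels.
Near z = -5 we can therefore write f(z) = g(z)/(z + 5)^2 with g analytic at -5 and g(-5) ≠ 0 (g is just the numerator).

Hence z = -5 is a pole of order 2.

Final answer: 2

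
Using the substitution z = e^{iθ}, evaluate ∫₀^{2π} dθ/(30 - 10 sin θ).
sqrt(2)*pi/20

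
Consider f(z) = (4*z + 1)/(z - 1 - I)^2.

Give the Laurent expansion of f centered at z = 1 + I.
Put w = z - (1 + I), i.e. z = w + 1 + I. The denominator is w^2, so it suffices to rewrite the numerator in powers of w.

P(z) = 4*z + 1
P(w + 1 + I) = 5 + 4*I + 4*w

Dividing each term by w^2:
  f = (5 + 4*I)/w^2 + 4/w

Substituting back w = z - 1 - I:
  f(z) = (5 + 4*I)/(z - 1 - I)^2 + 4/(z - 1 - I)

The series is finite because the numerator is a polynomial; the negative powers form the principal part, and the coefficient of 1/(z - 1 - I) gives Res(f, 1 + I) = 4.

Final answer: (5 + 4*I)/(z - 1 - I)^2 + 4/(z - 1 - I)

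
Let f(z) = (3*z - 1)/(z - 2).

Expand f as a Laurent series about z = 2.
Put w = z - (2), i.e. z = w + 2. The denominator is w, so it suffices to rewrite the numerator in powers of w.

P(z) = 3*z - 1
P(w + 2) = 5 + 3*w

Dividing each term by w:
  f = 5/w + 3

Substituting back w = z - 2:
  f(z) = 5/(z - 2) + 3

The series is finite because the numerator is a polynomial; the negative powers form the principal part, and the coefficient of 1/(z - 2) gives Res(f, 2) = 5.

Final answer: 5/(z - 2) + 3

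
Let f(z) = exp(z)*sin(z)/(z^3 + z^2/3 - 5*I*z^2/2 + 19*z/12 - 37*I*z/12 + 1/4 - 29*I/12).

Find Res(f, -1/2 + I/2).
(-30/137 - 14*I/137)*exp(-1/2 + I/2)*sin(1/2 - I/2)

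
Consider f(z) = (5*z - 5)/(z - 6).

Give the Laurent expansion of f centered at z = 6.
Put w = z - (6), i.e. z = w + 6. The denominator is w, so it suffices to rewrite the numerator in powers of w.

P(z) = 5*z - 5
P(w + 6) = 25 + 5*w

Dividing each term by w:
  f = 25/w + 5

Substituting back w = z - 6:
  f(z) = 25/(z - 6) + 5

The series is finite because the numerator is a polynomial; the negative powers form the principal part, and the coefficient of 1/(z - 6) gives Res(f, 6) = 25.

Final answer: 25/(z - 6) + 5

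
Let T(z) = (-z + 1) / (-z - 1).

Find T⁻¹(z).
Set w = T(z) = (-z + 1) / (-z - 1) and solve for z:
  w*(-z - 1) = -z + 1
  -w + z*(1 - w) - 1 = 0
  z*(1 - w) = w + 1
  z = (-w - 1)/(w - 1)
Renaming the variable, T⁻¹(z) = (-z - 1)/(z - 1).
(Check: ad - bc = 2 ≠ 0, so T is invertible.)

Final answer: (-z - 1)/(z - 1)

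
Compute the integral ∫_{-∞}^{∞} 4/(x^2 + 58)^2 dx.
sqrt(58)*pi/1682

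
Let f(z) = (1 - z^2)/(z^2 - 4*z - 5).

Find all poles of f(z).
The singularities of f are the zeros of the denominator. Factoring,
  z^2 - 4*z - 5 = (z - 5)*(z + 1)
so the candidates are z = 5, z = -1.

Check the numerator P(z) = 1 - z^2 at each one:
  P(5) = -24 ≠ 0, so z = 5 is a (simple) pole.
  P(-1) = 0, so the factor (z + 1) cancels and z = -1 is only a removable singularity, not a pole.

Poles of f: {5}

Final answer: {5}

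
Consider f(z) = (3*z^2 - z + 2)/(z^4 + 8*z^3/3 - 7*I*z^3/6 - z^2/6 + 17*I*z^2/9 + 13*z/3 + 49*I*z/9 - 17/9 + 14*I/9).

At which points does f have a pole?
The singularities of f are the zeros of the denominator. Factoring,
  z^4 + 8*z^3/3 - 7*I*z^3/6 - z^2/6 + 17*I*z^2/9 + 13*z/3 + 49*I*z/9 - 17/9 + 14*I/9 = (z + 2/3 - 3*I/2)*(z + 3 - I)*(z + I/3)*(z - 1 + I)
so the candidates are z = -2/3 + 3*I/2, z = -3 + I, z = -I/3, z = 1 - I.

Check the numerator P(z) = 3*z^2 - z + 2 at each one:
  P(-2/3 + 3*I/2) = -11/4 - 15*I/2 ≠ 0, so z = -2/3 + 3*I/2 is a (simple) pole.
  P(-3 + I) = 29 - 19*I ≠ 0, so z = -3 + I is a (simple) pole.
  P(-I/3) = 5/3 + I/3 ≠ 0, so z = -I/3 is a (simple) pole.
  P(1 - I) = 1 - 5*I ≠ 0, so z = 1 - I is a (simple) pole.

Poles of f: {-3 + I, -2/3 + 3*I/2, -I/3, 1 - I}

Final answer: {-3 + I, -2/3 + 3*I/2, -I/3, 1 - I}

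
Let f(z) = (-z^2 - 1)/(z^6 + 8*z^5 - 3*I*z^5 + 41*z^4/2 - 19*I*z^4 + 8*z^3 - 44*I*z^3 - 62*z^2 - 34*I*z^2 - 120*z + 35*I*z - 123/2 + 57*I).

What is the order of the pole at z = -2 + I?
Factor the denominator:
  z^6 + 8*z^5 - 3*I*z^5 + 41*z^4/2 - 19*I*z^4 + 8*z^3 - 44*I*z^3 - 62*z^2 - 34*I*z^2 - 120*z + 35*I*z - 123/2 + 57*I = (z + 2 - I)^4*(z + 3/2 + 3*I/2)*(z - 3/2 - I/2)

The numerator P(z) = -z^2 - 1 has P(-2 + I) = -4 + 4*I ≠ 0, so no factor of (z + 2 - I) cancels.
Near z = -2 + I we can therefore write f(z) = g(z)/(z + 2 - I)^4 with g analytic at -2 + I and g(-2 + I) ≠ 0 (g is the numerator divided by the remaining denominator factors).

Hence z = -2 + I is a pole of order 4.

Final answer: 4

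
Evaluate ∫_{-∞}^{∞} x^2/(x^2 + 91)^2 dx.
Let f(z) = z^2/(z^2 + 91)^2. The denominator has no real zeros and deg Q - deg P = 2 ≥ 2, so the integral of f over the upper semicircle |z| = R tends to 0 as R → ∞. Closing the contour in the upper half-plane,
  ∫_{-∞}^{∞} f(x) dx = 2πi · Σ Res(f, z_k)  over the poles with Im z_k > 0.

Zeros of the denominator: z^2 + 91 = 0 gives z = ±sqrt(91)*I.
Upper half-plane: z = sqrt(91)*I (a pole of order 2).

Write f(z) = g(z)/(z - sqrt(91)*I)^2 with g(z) = z^2/(z + sqrt(91)*I)^2. For a double pole, Res(f, z₀) = g'(z₀):
  g'(z) = 2*sqrt(91)*I*z/(z + sqrt(91)*I)^3
  Res(f, sqrt(91)*I) = g'(sqrt(91)*I) = -sqrt(91)*I/364

∫_{-∞}^{∞} f(x) dx = 2πi · (-sqrt(91)*I/364) = sqrt(91)*pi/182

Final answer: sqrt(91)*pi/182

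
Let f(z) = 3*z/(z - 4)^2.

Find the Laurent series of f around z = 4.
12/(z - 4)^2 + 3/(z - 4)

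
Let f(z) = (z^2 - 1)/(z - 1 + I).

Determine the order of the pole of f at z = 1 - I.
Factor the denominator:
  z - 1 + I = (z - 1 + I)

The numerator P(z) = z^2 - 1 has P(1 - I) = -1 - 2*I ≠ 0, so no factor of (z - 1 + I) cancels.
Near z = 1 - I we can therefore write f(z) = g(z)/(z - 1 + I) with g analytic at 1 - I and g(1 - I) ≠ 0 (g is just the numerator).

Hence z = 1 - I is a pole of order 1.

Final answer: 1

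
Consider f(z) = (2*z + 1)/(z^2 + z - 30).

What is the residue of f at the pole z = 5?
Write f(z) = P(z)/Q(z) with P(z) = 2*z + 1 and Q(z) = z^2 + z - 30.
The denominator factors as Q(z) = (z + 6)*(z - 5), so z = 5 is a simple zero of Q and P is analytic there; z = 5 is therefore a simple pole and
  Res(f, z₀) = P(z₀)/Q'(z₀).

Q'(z) = 2*z + 1, so Q'(5) = 11.
P(5) = 11.

Res(f, 5) = (11)/(11) = 1

Final answer: 1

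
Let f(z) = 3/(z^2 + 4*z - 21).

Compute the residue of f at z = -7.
-3/10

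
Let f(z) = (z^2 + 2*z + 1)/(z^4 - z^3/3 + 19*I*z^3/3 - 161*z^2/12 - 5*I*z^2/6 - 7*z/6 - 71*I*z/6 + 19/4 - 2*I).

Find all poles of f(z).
The singularities of f are the zeros of the denominator. Factoring,
  z^4 - z^3/3 + 19*I*z^3/3 - 161*z^2/12 - 5*I*z^2/6 - 7*z/6 - 71*I*z/6 + 19/4 - 2*I = (z + 2/3 + I/3)*(z - 1/2 + I)*(z + 3*I)*(z - 1/2 + 2*I)
so the candidates are z = -2/3 - I/3, z = 1/2 - I, z = -3*I, z = 1/2 - 2*I.

Check the numerator P(z) = z^2 + 2*z + 1 at each one:
  P(-2/3 - I/3) = -2*I/9 ≠ 0, so z = -2/3 - I/3 is a (simple) pole.
  P(1/2 - I) = 5/4 - 3*I ≠ 0, so z = 1/2 - I is a (simple) pole.
  P(-3*I) = -8 - 6*I ≠ 0, so z = -3*I is a (simple) pole.
  P(1/2 - 2*I) = -7/4 - 6*I ≠ 0, so z = 1/2 - 2*I is a (simple) pole.

Poles of f: {-2/3 - I/3, -3*I, 1/2 - 2*I, 1/2 - I}

Final answer: {-2/3 - I/3, -3*I, 1/2 - 2*I, 1/2 - I}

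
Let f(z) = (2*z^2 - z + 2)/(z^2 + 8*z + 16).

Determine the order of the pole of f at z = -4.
Factor the denominator:
  z^2 + 8*z + 16 = (z + 4)^2

The numerator P(z) = 2*z^2 - z + 2 has P(-4) = 38 ≠ 0, so no factor of (z + 4) cancels.
Near z = -4 we can therefore write f(z) = g(z)/(z + 4)^2 with g analytic at -4 and g(-4) ≠ 0 (g is just the numerator).

Hence z = -4 is a pole of order 2.

Final answer: 2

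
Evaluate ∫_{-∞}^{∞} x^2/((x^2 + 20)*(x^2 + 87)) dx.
Let f(z) = z^2/((z^2 + 20)*(z^2 + 87)). The denominator has no real zeros and deg Q - deg P = 2 ≥ 2, so the integral of f over the upper semicircle |z| = R tends to 0 as R → ∞. Closing the contour in the upper half-plane,
  ∫_{-∞}^{∞} f(x) dx = 2πi · Σ Res(f, z_k)  over the poles with Im z_k > 0.

Zeros of the denominator: z^2 + 87 = 0 gives z = ±sqrt(87)*I; z^2 + 20 = 0 gives z = ±2*sqrt(5)*I.
Upper half-plane: z = 2*sqrt(5)*I, z = sqrt(87)*I (simple).

Each pole is a simple zero of Q(z) = z^4 + 107*z^2 + 1740, so Res(f, z₀) = P(z₀)/Q'(z₀) with P(z) = z^2, Q'(z) = 4*z^3 + 214*z:
  Res(f, 2*sqrt(5)*I) = (-20)/(268*sqrt(5)*I) = sqrt(5)*I/67
  Res(f, sqrt(87)*I) = (-87)/(-134*sqrt(87)*I) = -sqrt(87)*I/134

Sum of residues: I*(-sqrt(87) + 2*sqrt(5))/134
∫_{-∞}^{∞} f(x) dx = 2πi · (I*(-sqrt(87) + 2*sqrt(5))/134) = pi*(-2*sqrt(5) + sqrt(87))/67

Final answer: pi*(-2*sqrt(5) + sqrt(87))/67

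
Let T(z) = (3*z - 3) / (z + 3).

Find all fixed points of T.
T(z) = z means 3*z - 3 = z*(z + 3), i.e.
  z^2 + 3 = 0.
Discriminant: (0)^2 - 4*(1)*(3) = -12, so the roots are complex conjugates.
  z = (0 ± I*sqrt(12))/(2*(1))
Fixed points: {-sqrt(3)*I, sqrt(3)*I}

Final answer: {-sqrt(3)*I, sqrt(3)*I}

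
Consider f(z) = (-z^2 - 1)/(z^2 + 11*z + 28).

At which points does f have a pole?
{-7, -4}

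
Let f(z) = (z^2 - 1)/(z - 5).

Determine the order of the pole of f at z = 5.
Factor the denominator:
  z - 5 = (z - 5)

The numerator P(z) = z^2 - 1 has P(5) = 24 ≠ 0, so no factor of (z - 5) cancels.
Near z = 5 we can therefore write f(z) = g(z)/(z - 5) with g analytic at 5 and g(5) ≠ 0 (g is just the numerator).

Hence z = 5 is a pole of order 1.

Final answer: 1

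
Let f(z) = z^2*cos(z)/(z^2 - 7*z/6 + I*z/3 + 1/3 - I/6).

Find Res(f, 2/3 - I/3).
(22/15 + 4*I/15)*cos(2/3 - I/3)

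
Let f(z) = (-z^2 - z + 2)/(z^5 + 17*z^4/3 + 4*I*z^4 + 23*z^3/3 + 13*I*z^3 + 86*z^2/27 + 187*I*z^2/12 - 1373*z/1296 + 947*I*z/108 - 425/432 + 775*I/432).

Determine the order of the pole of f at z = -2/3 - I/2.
Factor the denominator:
  z^5 + 17*z^4/3 + 4*I*z^4 + 23*z^3/3 + 13*I*z^3 + 86*z^2/27 + 187*I*z^2/12 - 1373*z/1296 + 947*I*z/108 - 425/432 + 775*I/432 = (z + 2/3 + I/2)^3*(z + 3 + 3*I)*(z + 2/3 - I/2)

The numerator P(z) = -z^2 - z + 2 has P(-2/3 - I/2) = 89/36 - I/6 ≠ 0, so no factor of (z + 2/3 + I/2) cancels.
Near z = -2/3 - I/2 we can therefore write f(z) = g(z)/(z + 2/3 + I/2)^3 with g analytic at -2/3 - I/2 and g(-2/3 - I/2) ≠ 0 (g is the numerator divided by the remaining denominator factors).

Hence z = -2/3 - I/2 is a pole of order 3.

Final answer: 3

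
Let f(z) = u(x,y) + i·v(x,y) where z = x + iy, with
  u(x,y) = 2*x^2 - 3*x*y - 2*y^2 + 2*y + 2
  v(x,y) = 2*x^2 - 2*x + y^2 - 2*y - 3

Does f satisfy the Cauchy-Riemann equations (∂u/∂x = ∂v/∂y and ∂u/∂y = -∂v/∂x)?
∂u/∂x = 4*x - 3*y
∂v/∂y = 2*y - 2
∂u/∂y = -3*x - 4*y + 2
∂v/∂x = 4*x - 2
∂u/∂x ≠ ∂v/∂y and ∂u/∂y ≠ -∂v/∂x; the Cauchy-Riemann equations are not satisfied, so f is not analytic.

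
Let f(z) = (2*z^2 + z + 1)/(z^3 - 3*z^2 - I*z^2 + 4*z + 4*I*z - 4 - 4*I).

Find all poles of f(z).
{2*I, 1 - I, 2}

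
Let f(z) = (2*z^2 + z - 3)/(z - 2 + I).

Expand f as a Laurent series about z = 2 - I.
Put w = z - (2 - I), i.e. z = w + 2 - I. The denominator is w, so it suffices to rewrite the numerator in powers of w.

P(z) = 2*z^2 + z - 3
P(w + 2 - I) = 5 - 9*I + (9 - 4*I)*w + 2*w^2

Dividing each term by w:
  f = (5 - 9*I)/w + 9 - 4*I + 2*w

Substituting back w = z - 2 + I:
  f(z) = (5 - 9*I)/(z - 2 + I) + 9 - 4*I + 2*(z - 2 + I)

The series is finite because the numerator is a polynomial; the negative powers form the principal part, and the coefficient of 1/(z - 2 + I) gives Res(f, 2 - I) = 5 - 9*I.

Final answer: (5 - 9*I)/(z - 2 + I) + 9 - 4*I + 2*(z - 2 + I)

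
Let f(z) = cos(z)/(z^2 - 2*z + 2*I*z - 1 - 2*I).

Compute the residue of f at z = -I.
Write f(z) = P(z)/Q(z) with P(z) = cos(z) and Q(z) = z^2 - 2*z + 2*I*z - 1 - 2*I.
The denominator factors as Q(z) = (z + I)*(z - 2 + I), so z = -I is a simple zero of Q and P is analytic there; z = -I is therefore a simple pole and
  Res(f, z₀) = P(z₀)/Q'(z₀).

Q'(z) = 2*z - 2 + 2*I, so Q'(-I) = -2.
P(-I) = cosh(1).

Res(f, -I) = (cosh(1))/(-2) = -cosh(1)/2

Final answer: -cosh(1)/2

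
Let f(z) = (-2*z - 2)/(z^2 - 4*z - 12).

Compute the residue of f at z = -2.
Write f(z) = P(z)/Q(z) with P(z) = -2*z - 2 and Q(z) = z^2 - 4*z - 12.
The denominator factors as Q(z) = (z + 2)*(z - 6), so z = -2 is a simple zero of Q and P is analytic there; z = -2 is therefore a simple pole and
  Res(f, z₀) = P(z₀)/Q'(z₀).

Q'(z) = 2*z - 4, so Q'(-2) = -8.
P(-2) = 2.

Res(f, -2) = (2)/(-8) = -1/4

Final answer: -1/4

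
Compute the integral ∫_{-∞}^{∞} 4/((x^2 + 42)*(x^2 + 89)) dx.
2*pi*(-42*sqrt(89) + 89*sqrt(42))/87843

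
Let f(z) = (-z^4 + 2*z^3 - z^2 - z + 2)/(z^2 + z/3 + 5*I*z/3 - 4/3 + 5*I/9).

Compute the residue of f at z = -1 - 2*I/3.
-2305/702 + 1879*I/702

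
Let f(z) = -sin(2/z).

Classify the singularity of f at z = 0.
essential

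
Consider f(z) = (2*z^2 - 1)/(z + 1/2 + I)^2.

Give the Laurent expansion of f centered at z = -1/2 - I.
Put w = z - (-1/2 - I), i.e. z = w - 1/2 - I. The denominator is w^2, so it suffices to rewrite the numerator in powers of w.

P(z) = 2*z^2 - 1
P(w - 1/2 - I) = -5/2 + 2*I + (-2 - 4*I)*w + 2*w^2

Dividing each term by w^2:
  f = (-5/2 + 2*I)/w^2 + (-2 - 4*I)/w + 2

Substituting back w = z + 1/2 + I:
  f(z) = (-5/2 + 2*I)/(z + 1/2 + I)^2 + (-2 - 4*I)/(z + 1/2 + I) + 2

The series is finite because the numerator is a polynomial; the negative powers form the principal part, and the coefficient of 1/(z + 1/2 + I) gives Res(f, -1/2 - I) = -2 - 4*I.

Final answer: (-5/2 + 2*I)/(z + 1/2 + I)^2 + (-2 - 4*I)/(z + 1/2 + I) + 2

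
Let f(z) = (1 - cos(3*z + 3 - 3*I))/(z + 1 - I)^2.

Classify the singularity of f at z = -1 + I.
Let u = z + 1 - I. The argument of cos is 3*z + 3 - 3*I = 3u, so
  f = (1 - cos(3u))/u^2 = ((3u)^2/2 - (3u)^4/24 + ...)/u^2 = 9/2 - (27/8)*u^2 + ...
The Laurent expansion about u = 0 has no negative powers; equivalently lim_{z→-1 + I} f(z) = 9/2 exists and is finite.
So the singularity is removable.

Final answer: removable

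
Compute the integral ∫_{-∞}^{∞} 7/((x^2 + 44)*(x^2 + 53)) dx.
Let f(z) = 7/((z^2 + 44)*(z^2 + 53)). The denominator has no real zeros and deg Q - deg P = 4 ≥ 2, so the integral of f over the upper semicircle |z| = R tends to 0 as R → ∞. Closing the contour in the upper half-plane,
  ∫_{-∞}^{∞} f(x) dx = 2πi · Σ Res(f, z_k)  over the poles with Im z_k > 0.

Zeros of the denominator: z^2 + 44 = 0 gives z = ±2*sqrt(11)*I; z^2 + 53 = 0 gives z = ±sqrt(53)*I.
Upper half-plane: z = 2*sqrt(11)*I, z = sqrt(53)*I (simple).

Each pole is a simple zero of Q(z) = z^4 + 97*z^2 + 2332, so Res(f, z₀) = P(z₀)/Q'(z₀) with P(z) = 7, Q'(z) = 4*z^3 + 194*z:
  Res(f, 2*sqrt(11)*I) = (7)/(36*sqrt(11)*I) = -7*sqrt(11)*I/396
  Res(f, sqrt(53)*I) = (7)/(-18*sqrt(53)*I) = 7*sqrt(53)*I/954

Sum of residues: 7*I*(-53*sqrt(11) + 22*sqrt(53))/20988
∫_{-∞}^{∞} f(x) dx = 2πi · (7*I*(-53*sqrt(11) + 22*sqrt(53))/20988) = 7*pi*(-22*sqrt(53) + 53*sqrt(11))/10494

Final answer: 7*pi*(-22*sqrt(53) + 53*sqrt(11))/10494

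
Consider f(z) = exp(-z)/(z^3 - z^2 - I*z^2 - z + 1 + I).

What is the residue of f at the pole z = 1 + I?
Write f(z) = P(z)/Q(z) with P(z) = exp(-z) and Q(z) = z^3 - z^2 - I*z^2 - z + 1 + I.
The denominator factors as Q(z) = (z + 1)*(z - 1 - I)*(z - 1), so z = 1 + I is a simple zero of Q and P is analytic there; z = 1 + I is therefore a simple pole and
  Res(f, z₀) = P(z₀)/Q'(z₀).

Q'(z) = 3*z^2 - 2*z - 2*I*z - 1, so Q'(1 + I) = -1 + 2*I.
P(1 + I) = exp(-1 - I).

Res(f, 1 + I) = (exp(-1 - I))/(-1 + 2*I) = (-1/5 - 2*I/5)*exp(-1 - I)

Final answer: (-1/5 - 2*I/5)*exp(-1 - I)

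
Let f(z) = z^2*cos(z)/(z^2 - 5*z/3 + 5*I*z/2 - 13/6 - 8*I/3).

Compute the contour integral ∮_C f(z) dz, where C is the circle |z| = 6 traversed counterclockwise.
pi*(49/41 + 194*I/123)*cos(1/3 + 3*I/2) + pi*(156/41 + 72*I/41)*cos(2 - I)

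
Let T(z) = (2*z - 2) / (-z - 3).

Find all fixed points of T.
T(z) = z means 2*z - 2 = z*(-z - 3), i.e.
  -z^2 - 5*z + 2 = 0.
Discriminant: (-5)^2 - 4*(-1)*(2) = 33, so the roots are real.
  z = (5 ± sqrt(33))/(2*(-1))
Fixed points: {-sqrt(33)/2 - 5/2, -5/2 + sqrt(33)/2}

Final answer: {-sqrt(33)/2 - 5/2, -5/2 + sqrt(33)/2}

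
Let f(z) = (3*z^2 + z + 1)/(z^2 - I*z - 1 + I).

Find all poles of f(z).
The singularities of f are the zeros of the denominator. Factoring,
  z^2 - I*z - 1 + I = (z - 1)*(z + 1 - I)
so the candidates are z = 1, z = -1 + I.

Check the numerator P(z) = 3*z^2 + z + 1 at each one:
  P(1) = 5 ≠ 0, so z = 1 is a (simple) pole.
  P(-1 + I) = -5*I ≠ 0, so z = -1 + I is a (simple) pole.

Poles of f: {-1 + I, 1}

Final answer: {-1 + I, 1}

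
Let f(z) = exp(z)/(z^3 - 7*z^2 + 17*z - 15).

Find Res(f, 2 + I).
Write f(z) = P(z)/Q(z) with P(z) = exp(z) and Q(z) = z^3 - 7*z^2 + 17*z - 15.
The denominator factors as Q(z) = (z - 2 + I)*(z - 3)*(z - 2 - I), so z = 2 + I is a simple zero of Q and P is analytic there; z = 2 + I is therefore a simple pole and
  Res(f, z₀) = P(z₀)/Q'(z₀).

Q'(z) = 3*z^2 - 14*z + 17, so Q'(2 + I) = -2 - 2*I.
P(2 + I) = exp(2 + I).

Res(f, 2 + I) = (exp(2 + I))/(-2 - 2*I) = (-1/4 + I/4)*exp(2 + I)

Final answer: (-1/4 + I/4)*exp(2 + I)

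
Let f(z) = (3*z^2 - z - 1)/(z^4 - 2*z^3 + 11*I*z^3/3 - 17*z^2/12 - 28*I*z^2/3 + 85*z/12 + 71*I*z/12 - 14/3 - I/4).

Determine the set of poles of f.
{-1/2 - 3*I, -I, 1, 3/2 + I/3}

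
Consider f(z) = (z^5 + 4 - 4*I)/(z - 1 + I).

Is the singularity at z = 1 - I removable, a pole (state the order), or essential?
removable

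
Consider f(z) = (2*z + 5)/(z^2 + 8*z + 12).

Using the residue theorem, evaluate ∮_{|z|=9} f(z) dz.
4*I*pi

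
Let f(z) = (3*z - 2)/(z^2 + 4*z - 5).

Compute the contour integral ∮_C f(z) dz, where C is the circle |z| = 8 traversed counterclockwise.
By the residue theorem, ∮_C f(z) dz = 2πi · (sum of the residues of f at the poles inside |z| = 8).

The denominator factors as (z - 1)*(z + 5), so the singularities of f are simple poles at z = 1, z = -5.
  |1|² = 1 < 64 = 8², so this pole is inside the contour.
  |-5|² = 25 < 64 = 8², so this pole is inside the contour.

With P(z) = 3*z - 2 and Q(z) = z^2 + 4*z - 5, each pole is simple, so Res(f, z₀) = P(z₀)/Q'(z₀) with Q'(z) = 2*z + 4.
  Res(f, 1) = P(1)/Q'(1) = (1)/(6) = 1/6
  Res(f, -5) = P(-5)/Q'(-5) = (-17)/(-6) = 17/6

Sum of residues inside C: 3
∮_C f(z) dz = 2πi · (3) = 6*I*pi

Final answer: 6*I*pi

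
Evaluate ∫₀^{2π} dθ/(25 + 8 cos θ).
Let J = ∫₀^{2π} dθ/(25 + 8 cos θ).
Put z = e^{iθ}: then cos θ = (z + 1/z)/2, dθ = dz/(iz), and z runs once counterclockwise around |z| = 1:
  J = ∮_{|z|=1} 1/(25 + 8*(z + 1/z)/2) · dz/(iz) = (2/i) ∮_{|z|=1} dz/(8*z^2 + 50*z + 8).
The roots of 8*z^2 + 50*z + 8 are z = (-25 ± sqrt(25^2 - 8^2))/8, with sqrt(561) = sqrt(561); their product is 1, so only z₊ = -25/8 + sqrt(561)/8 lies inside the unit circle (z₋ = -25/8 - sqrt(561)/8 lies outside).
z₊ is a simple zero of q(z) = 8*z^2 + 50*z + 8, so Res(1/q, z₊) = 1/q'(z₊) with q'(z) = 16*z + 50; and q'(z₊) = 8*(z₊ - z₋) = 2*sqrt(561).
Therefore J = (2/i) · 2πi · 1/(2*sqrt(561)) = 2*pi/(sqrt(561)) = 2*sqrt(561)*pi/561

Final answer: 2*sqrt(561)*pi/561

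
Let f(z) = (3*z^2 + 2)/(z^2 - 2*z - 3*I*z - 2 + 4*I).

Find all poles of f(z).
The singularities of f are the zeros of the denominator. Factoring,
  z^2 - 2*z - 3*I*z - 2 + 4*I = (z - 2 - I)*(z - 2*I)
so the candidates are z = 2 + I, z = 2*I.

Check the numerator P(z) = 3*z^2 + 2 at each one:
  P(2 + I) = 11 + 12*I ≠ 0, so z = 2 + I is a (simple) pole.
  P(2*I) = -10 ≠ 0, so z = 2*I is a (simple) pole.

Poles of f: {2*I, 2 + I}

Final answer: {2*I, 2 + I}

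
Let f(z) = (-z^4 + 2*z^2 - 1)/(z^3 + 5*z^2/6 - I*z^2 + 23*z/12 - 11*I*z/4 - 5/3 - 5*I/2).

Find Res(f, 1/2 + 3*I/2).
Write f(z) = P(z)/Q(z) with P(z) = -z^4 + 2*z^2 - 1 and Q(z) = z^3 + 5*z^2/6 - I*z^2 + 23*z/12 - 11*I*z/4 - 5/3 - 5*I/2.
The denominator factors as Q(z) = (z - 1/2 - 3*I/2)*(z + 1 + 3*I/2)*(z + 1/3 - I), so z = 1/2 + 3*I/2 is a simple zero of Q and P is analytic there; z = 1/2 + 3*I/2 is therefore a simple pole and
  Res(f, z₀) = P(z₀)/Q'(z₀).

Q'(z) = 3*z^2 + 5*z/3 - 2*I*z + 23/12 - 11*I/4, so Q'(1/2 + 3*I/2) = -1/4 + 13*I/4.
P(1/2 + 3*I/2) = -27/4 + 9*I.

Res(f, 1/2 + 3*I/2) = (-27/4 + 9*I)/(-1/4 + 13*I/4) = 99/34 + 63*I/34

Final answer: 99/34 + 63*I/34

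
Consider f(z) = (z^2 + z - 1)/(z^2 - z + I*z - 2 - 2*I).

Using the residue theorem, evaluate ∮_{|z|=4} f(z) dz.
By the residue theorem, ∮_C f(z) dz = 2πi · (sum of the residues of f at the poles inside |z| = 4).

The denominator factors as (z + 1 + I)*(z - 2), so the singularities of f are simple poles at z = -1 - I, z = 2.
  |-1 - I|² = 2 < 16 = 4², so this pole is inside the contour.
  |2|² = 4 < 16 = 4², so this pole is inside the contour.

With P(z) = z^2 + z - 1 and Q(z) = z^2 - z + I*z - 2 - 2*I, each pole is simple, so Res(f, z₀) = P(z₀)/Q'(z₀) with Q'(z) = 2*z - 1 + I.
  Res(f, -1 - I) = P(-1 - I)/Q'(-1 - I) = (-2 + I)/(-3 - I) = 1/2 - I/2
  Res(f, 2) = P(2)/Q'(2) = (5)/(3 + I) = 3/2 - I/2

Sum of residues inside C: 2 - I
∮_C f(z) dz = 2πi · (2 - I) = pi*(2 + 4*I)

Final answer: pi*(2 + 4*I)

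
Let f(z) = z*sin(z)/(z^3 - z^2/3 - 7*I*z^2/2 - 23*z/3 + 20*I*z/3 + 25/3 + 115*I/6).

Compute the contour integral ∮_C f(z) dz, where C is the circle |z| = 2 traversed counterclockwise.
By the residue theorem, ∮_C f(z) dz = 2πi · (sum of the residues of f at the poles inside |z| = 2).

The denominator factors as (z + 2 - I)*(z + 2/3 - 3*I)*(z - 3 + I/2), so the singularities of f are simple poles at z = -2 + I, z = -2/3 + 3*I, z = 3 - I/2.
  |-2 + I|² = 5 > 4 = 2², so this pole is outside the contour.
  |-2/3 + 3*I|² = 85/9 > 4 = 2², so this pole is outside the contour.
  |3 - I/2|² = 37/4 > 4 = 2², so this pole is outside the contour.

No pole lies inside the contour, so f is analytic on and inside C and the integral is 0 (Cauchy's theorem).

Final answer: 0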